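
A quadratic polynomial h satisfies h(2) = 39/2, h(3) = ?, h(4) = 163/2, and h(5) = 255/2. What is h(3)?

On equispaced nodes a degree-2 polynomial has vanishing third forward difference, so
  - h(2) + 3·h(3) - 3·h(4) + h(5) = 0.
Substituting the known values and solving for h(3):
  3·h(3) = 273/2
  h(3) = 91/2.

91/2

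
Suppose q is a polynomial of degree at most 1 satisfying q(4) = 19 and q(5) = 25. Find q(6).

31

Using the Lagrange interpolation formula with nodes 4, 5:
  L_0(x) = (x - 5) / -1
  L_1(x) = (x - 4) / 1
Then q(x) = 19·L_0(x) + 25·L_1(x).
Expanding and collecting terms gives q(x) = 6x - 5.
Evaluating at x = 6: q(6) = 31.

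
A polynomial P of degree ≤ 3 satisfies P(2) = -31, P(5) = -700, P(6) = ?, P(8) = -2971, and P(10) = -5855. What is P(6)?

-1231

The 4 known points determine the degree-3 polynomial uniquely.
Write P(u) = au^3 + bu^2 + cu + d. Substituting each data point gives a linear system:
  8a + 4b + 2c + d = -31
  125a + 25b + 5c + d = -700
  512a + 64b + 8c + d = -2971
  1000a + 100b + 10c + d = -5855
Solving the system yields a = -6, b = 1, c = 4, d = 5.
So P(u) = -6u^3 + u^2 + 4u + 5.
Then P(6) = -1231.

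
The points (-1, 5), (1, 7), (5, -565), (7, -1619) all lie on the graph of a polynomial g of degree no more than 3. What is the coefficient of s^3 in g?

Write g(s) = as^3 + bs^2 + cs + d. Substituting each data point gives a linear system:
  -a + b - c + d = 5
  a + b + c + d = 7
  125a + 25b + 5c + d = -565
  343a + 49b + 7c + d = -1619
Solving the system yields a = -5, b = 1, c = 6, d = 5.
So g(s) = -5s^3 + s^2 + 6s + 5.
The leading coefficient is -5.

-5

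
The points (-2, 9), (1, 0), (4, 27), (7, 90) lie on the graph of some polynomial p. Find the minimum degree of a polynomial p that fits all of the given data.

Forward differences of the values at s = -2, 1, 4, 7:
  p  : 9  0  27  90
  Δ  : -9  27  63
  Δ^2: 36  36
  Δ^3: 0
The second differences are constant (36) and nonzero, while all higher differences vanish, so the minimal degree is 2.

2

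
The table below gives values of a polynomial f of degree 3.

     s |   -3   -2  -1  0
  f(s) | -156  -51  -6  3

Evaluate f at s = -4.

-345

Write f(s) = as^3 + bs^2 + cs + d. Substituting each data point gives a linear system:
  -27a + 9b - 3c + d = -156
  -8a + 4b - 2c + d = -51
  -a + b - c + d = -6
  d = 3
Solving the system yields a = 4, b = -6, c = -1, d = 3.
So f(s) = 4s^3 - 6s^2 - s + 3.
Then f(-4) = -345.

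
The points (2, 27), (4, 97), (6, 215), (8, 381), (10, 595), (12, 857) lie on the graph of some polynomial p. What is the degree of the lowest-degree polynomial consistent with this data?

Forward differences of the values at s = 2, 4, 6, 8, 10, 12:
  p  : 27  97  215  381  595  857
  Δ  : 70  118  166  214  262
  Δ^2: 48  48  48  48
  Δ^3: 0  0  0
  Δ^4: 0  0
  Δ^5: 0
The second differences are constant (48) and nonzero, while all higher differences vanish, so the minimal degree is 2.

2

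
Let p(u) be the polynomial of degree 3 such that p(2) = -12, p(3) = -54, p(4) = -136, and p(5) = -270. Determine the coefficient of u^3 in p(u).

-2

Write p(u) = au^3 + bu^2 + cu + d. Substituting each data point gives a linear system:
  8a + 4b + 2c + d = -12
  27a + 9b + 3c + d = -54
  64a + 16b + 4c + d = -136
  125a + 25b + 5c + d = -270
Solving the system yields a = -2, b = -2, c = 6, d = 0.
So p(u) = -2u^3 - 2u^2 + 6u.
The leading coefficient is -2.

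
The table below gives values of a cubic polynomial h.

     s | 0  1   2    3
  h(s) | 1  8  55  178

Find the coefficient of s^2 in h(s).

Write h(s) = as^3 + bs^2 + cs + d. Substituting each data point gives a linear system:
  d = 1
  a + b + c + d = 8
  8a + 4b + 2c + d = 55
  27a + 9b + 3c + d = 178
Solving the system yields a = 6, b = 2, c = -1, d = 1.
So h(s) = 6s^3 + 2s^2 - s + 1.
The coefficient of s^2 is 2.

2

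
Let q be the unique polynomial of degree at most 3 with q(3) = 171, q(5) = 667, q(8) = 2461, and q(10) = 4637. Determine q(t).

Using the Lagrange interpolation formula with nodes 3, 5, 8, 10:
  L_0(t) = (t - 5)(t - 8)(t - 10) / -70
  L_1(t) = (t - 3)(t - 8)(t - 10) / 30
  L_2(t) = (t - 3)(t - 5)(t - 10) / -30
  L_3(t) = (t - 3)(t - 5)(t - 8) / 70
Then q(t) = 171·L_0(t) + 667·L_1(t) + 2461·L_2(t) + 4637·L_3(t).
Expanding and collecting terms gives q(t) = 4t³ + 6t² + 4t - 3.
Check: q(8) = 2461. ✓

q(t) = 4t^3 + 6t^2 + 4t - 3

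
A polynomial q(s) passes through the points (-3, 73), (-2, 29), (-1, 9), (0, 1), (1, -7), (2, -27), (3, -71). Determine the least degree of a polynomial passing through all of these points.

3

Forward differences of the values at s = -3, -2, -1, 0, 1, 2, 3:
  q  : 73  29  9  1  -7  -27  -71
  Δ  : -44  -20  -8  -8  -20  -44
  Δ^2: 24  12  0  -12  -24
  Δ^3: -12  -12  -12  -12
  Δ^4: 0  0  0
  Δ^5: 0  0
  Δ^6: 0
The third differences are constant (-12) and nonzero, while all higher differences vanish, so the minimal degree is 3.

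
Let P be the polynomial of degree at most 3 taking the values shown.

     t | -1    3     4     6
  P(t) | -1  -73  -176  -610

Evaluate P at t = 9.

-2101

Write P(t) = at^3 + bt^2 + ct + d. Substituting each data point gives a linear system:
  -a + b - c + d = -1
  27a + 9b + 3c + d = -73
  64a + 16b + 4c + d = -176
  216a + 36b + 6c + d = -610
Solving the system yields a = -3, b = 1, c = 1, d = -4.
So P(t) = -3t^3 + t^2 + t - 4.
Then P(9) = -2101.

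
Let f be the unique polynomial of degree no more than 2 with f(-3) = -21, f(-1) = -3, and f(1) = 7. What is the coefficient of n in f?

5

Write f(n) = an^2 + bn + c. Substituting each data point gives a linear system:
  9a - 3b + c = -21
  a - b + c = -3
  a + b + c = 7
Solving the system yields a = -1, b = 5, c = 3.
So f(n) = -n^2 + 5n + 3.
The coefficient of n is 5.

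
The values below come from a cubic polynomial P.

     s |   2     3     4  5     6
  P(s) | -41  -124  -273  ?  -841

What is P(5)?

-506

On equispaced nodes a degree-3 polynomial has vanishing fourth forward difference, so
  P(2) - 4·P(3) + 6·P(4) - 4·P(5) + P(6) = 0.
Substituting the known values and solving for P(5):
  -4·P(5) = 2024
  P(5) = -506.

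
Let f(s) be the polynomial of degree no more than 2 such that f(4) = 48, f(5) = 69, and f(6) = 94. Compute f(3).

31

Using the Lagrange interpolation formula with nodes 4, 5, 6:
  L_0(s) = (s - 5)(s - 6) / 2
  L_1(s) = (s - 4)(s - 6) / -1
  L_2(s) = (s - 4)(s - 5) / 2
Then f(s) = 48·L_0(s) + 69·L_1(s) + 94·L_2(s).
Expanding and collecting terms gives f(s) = 2s^2 + 3s + 4.
Evaluating at s = 3: f(3) = 31.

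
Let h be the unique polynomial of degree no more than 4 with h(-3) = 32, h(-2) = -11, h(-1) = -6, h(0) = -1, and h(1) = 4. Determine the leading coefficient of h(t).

Write h(t) = at^4 + bt^3 + ct^2 + dt + e. Substituting each data point gives a linear system:
  81a - 27b + 9c - 3d + e = 32
  16a - 8b + 4c - 2d + e = -11
  a - b + c - d + e = -6
  e = -1
  a + b + c + d + e = 4
Solving the system yields a = 2, b = 4, c = -2, d = 1, e = -1.
So h(t) = 2t^4 + 4t^3 - 2t^2 + t - 1.
The leading coefficient is 2.

2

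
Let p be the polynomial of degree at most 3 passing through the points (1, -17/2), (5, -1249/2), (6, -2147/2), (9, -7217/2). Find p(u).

p(u) = -5u^3 + u^2 - 5u + 1/2

Using the Lagrange interpolation formula with nodes 1, 5, 6, 9:
  L_0(u) = (u - 5)(u - 6)(u - 9) / -160
  L_1(u) = (u - 1)(u - 6)(u - 9) / 16
  L_2(u) = (u - 1)(u - 5)(u - 9) / -15
  L_3(u) = (u - 1)(u - 5)(u - 6) / 96
Then p(u) = -17/2·L_0(u) - 1249/2·L_1(u) - 2147/2·L_2(u) - 7217/2·L_3(u).
Expanding and collecting terms gives p(u) = -5u^3 + u^2 - 5u + 1/2.
Check: p(6) = -2147/2. ✓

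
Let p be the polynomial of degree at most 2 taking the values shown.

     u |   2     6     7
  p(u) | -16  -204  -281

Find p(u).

p(u) = -6u^2 + u + 6

Write p(u) = au^2 + bu + c. Substituting each data point gives a linear system:
  4a + 2b + c = -16
  36a + 6b + c = -204
  49a + 7b + c = -281
Solving the system yields a = -6, b = 1, c = 6.
So p(u) = -6u² + u + 6.
Check: p(6) = -204. ✓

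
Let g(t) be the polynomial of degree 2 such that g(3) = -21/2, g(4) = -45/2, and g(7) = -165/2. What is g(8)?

-221/2

Using the Lagrange interpolation formula with nodes 3, 4, 7:
  L_0(t) = (t - 4)(t - 7) / 4
  L_1(t) = (t - 3)(t - 7) / -3
  L_2(t) = (t - 3)(t - 4) / 12
Then g(t) = -21/2·L_0(t) - 45/2·L_1(t) - 165/2·L_2(t).
Expanding and collecting terms gives g(t) = -2t^2 + 2t + 3/2.
Evaluating at t = 8: g(8) = -221/2.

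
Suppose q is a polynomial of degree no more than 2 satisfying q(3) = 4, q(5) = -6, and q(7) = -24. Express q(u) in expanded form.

q(u) = -u^2 + 3u + 4

Write q(u) = au^2 + bu + c. Substituting each data point gives a linear system:
  9a + 3b + c = 4
  25a + 5b + c = -6
  49a + 7b + c = -24
Solving the system yields a = -1, b = 3, c = 4.
So q(u) = -u^2 + 3u + 4.
Check: q(7) = -24. ✓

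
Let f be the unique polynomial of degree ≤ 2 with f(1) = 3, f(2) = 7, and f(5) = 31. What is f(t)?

Write f(t) = at^2 + bt + c. Substituting each data point gives a linear system:
  a + b + c = 3
  4a + 2b + c = 7
  25a + 5b + c = 31
Solving the system yields a = 1, b = 1, c = 1.
So f(t) = t² + t + 1.
Check: f(1) = 3. ✓

f(t) = t^2 + t + 1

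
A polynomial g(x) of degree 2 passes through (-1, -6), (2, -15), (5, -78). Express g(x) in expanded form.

g(x) = -3x^2 - 3

Using the Lagrange interpolation formula with nodes -1, 2, 5:
  L_0(x) = (x - 2)(x - 5) / 18
  L_1(x) = (x + 1)(x - 5) / -9
  L_2(x) = (x + 1)(x - 2) / 18
Then g(x) = -6·L_0(x) - 15·L_1(x) - 78·L_2(x).
Expanding and collecting terms gives g(x) = -3x² - 3.
Check: g(2) = -15. ✓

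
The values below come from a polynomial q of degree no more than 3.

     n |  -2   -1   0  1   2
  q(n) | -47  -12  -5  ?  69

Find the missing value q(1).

10

The 4 known points determine the degree-3 polynomial uniquely.
Write q(n) = an^3 + bn^2 + cn + d. Substituting each data point gives a linear system:
  -8a + 4b - 2c + d = -47
  -a + b - c + d = -12
  d = -5
  8a + 4b + 2c + d = 69
Solving the system yields a = 6, b = 4, c = 5, d = -5.
So q(n) = 6n³ + 4n² + 5n - 5.
Then q(1) = 10.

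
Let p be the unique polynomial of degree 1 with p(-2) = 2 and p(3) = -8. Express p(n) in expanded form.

p(n) = -2n - 2

Using the Lagrange interpolation formula with nodes -2, 3:
  L_0(n) = (n - 3) / -5
  L_1(n) = (n + 2) / 5
Then p(n) = 2·L_0(n) - 8·L_1(n).
Expanding and collecting terms gives p(n) = -2n - 2.
Check: p(3) = -8. ✓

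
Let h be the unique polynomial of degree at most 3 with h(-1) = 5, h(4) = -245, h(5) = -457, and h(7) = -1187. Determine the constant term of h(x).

Write h(x) = ax^3 + bx^2 + cx + d. Substituting each data point gives a linear system:
  -a + b - c + d = 5
  64a + 16b + 4c + d = -245
  125a + 25b + 5c + d = -457
  343a + 49b + 7c + d = -1187
Solving the system yields a = -3, b = -3, c = -2, d = 3.
So h(x) = -3x^3 - 3x^2 - 2x + 3.
The constant term is 3.

3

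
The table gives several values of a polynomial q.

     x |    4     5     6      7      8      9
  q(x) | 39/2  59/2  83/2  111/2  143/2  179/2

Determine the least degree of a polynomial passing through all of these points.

Forward differences of the values at x = 4, 5, 6, 7, 8, 9:
  q  : 39/2  59/2  83/2  111/2  143/2  179/2
  Δ  : 10  12  14  16  18
  Δ^2: 2  2  2  2
  Δ^3: 0  0  0
  Δ^4: 0  0
  Δ^5: 0
The second differences are constant (2) and nonzero, while all higher differences vanish, so the minimal degree is 2.

2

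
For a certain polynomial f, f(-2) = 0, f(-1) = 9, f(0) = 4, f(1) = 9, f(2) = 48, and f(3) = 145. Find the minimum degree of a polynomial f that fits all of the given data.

3

Forward differences of the values at s = -2, -1, 0, 1, 2, 3:
  f  : 0  9  4  9  48  145
  Δ  : 9  -5  5  39  97
  Δ^2: -14  10  34  58
  Δ^3: 24  24  24
  Δ^4: 0  0
  Δ^5: 0
The third differences are constant (24) and nonzero, while all higher differences vanish, so the minimal degree is 3.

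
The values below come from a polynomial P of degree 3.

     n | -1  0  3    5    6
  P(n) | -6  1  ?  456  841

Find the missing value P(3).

70

The 4 known points determine the degree-3 polynomial uniquely.
Write P(n) = an^3 + bn^2 + cn + d. Substituting each data point gives a linear system:
  -a + b - c + d = -6
  d = 1
  125a + 25b + 5c + d = 456
  216a + 36b + 6c + d = 841
Solving the system yields a = 5, b = -6, c = -4, d = 1.
So P(n) = 5n^3 - 6n^2 - 4n + 1.
Then P(3) = 70.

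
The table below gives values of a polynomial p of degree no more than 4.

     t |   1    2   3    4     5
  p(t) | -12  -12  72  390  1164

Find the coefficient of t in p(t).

-1

Write p(t) = at^4 + bt^3 + ct^2 + dt + e. Substituting each data point gives a linear system:
  a + b + c + d + e = -12
  16a + 8b + 4c + 2d + e = -12
  81a + 27b + 9c + 3d + e = 72
  256a + 64b + 16c + 4d + e = 390
  625a + 125b + 25c + 5d + e = 1164
Solving the system yields a = 3, b = -5, c = -3, d = -1, e = -6.
So p(t) = 3t⁴ - 5t³ - 3t² - t - 6.
The coefficient of t is -1.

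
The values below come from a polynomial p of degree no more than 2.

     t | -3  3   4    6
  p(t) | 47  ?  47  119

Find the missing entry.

The 3 known points determine the degree-2 polynomial uniquely.
Write p(t) = at^2 + bt + c. Substituting each data point gives a linear system:
  9a - 3b + c = 47
  16a + 4b + c = 47
  36a + 6b + c = 119
Solving the system yields a = 4, b = -4, c = -1.
So p(t) = 4t^2 - 4t - 1.
Then p(3) = 23.

23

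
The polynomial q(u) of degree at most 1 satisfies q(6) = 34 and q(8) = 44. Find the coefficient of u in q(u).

Write q(u) = au + b. Substituting each data point gives a linear system:
  6a + b = 34
  8a + b = 44
Solving the system yields a = 5, b = 4.
So q(u) = 5u + 4.
The leading coefficient is 5.

5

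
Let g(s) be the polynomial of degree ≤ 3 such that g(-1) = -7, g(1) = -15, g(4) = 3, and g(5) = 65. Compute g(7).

Using the Lagrange interpolation formula with nodes -1, 1, 4, 5:
  L_0(s) = (s - 1)(s - 4)(s - 5) / -60
  L_1(s) = (s + 1)(s - 4)(s - 5) / 24
  L_2(s) = (s + 1)(s - 1)(s - 5) / -15
  L_3(s) = (s + 1)(s - 1)(s - 4) / 24
Then g(s) = -7·L_0(s) - 15·L_1(s) + 3·L_2(s) + 65·L_3(s).
Expanding and collecting terms gives g(s) = 2s^3 - 6s^2 - 6s - 5.
Evaluating at s = 7: g(7) = 345.

345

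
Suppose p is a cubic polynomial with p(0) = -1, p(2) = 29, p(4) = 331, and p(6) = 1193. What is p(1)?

-2

Forward differences of the values at x = 0, 2, 4, 6:
  p  : -1  29  331  1193
  Δ  : 30  302  862
  Δ^2: 272  560
  Δ^3: 288
The third differences are constant, confirming degree 3.
Interpolating (Newton forward form) and evaluating at x = 1 gives p(1) = -2.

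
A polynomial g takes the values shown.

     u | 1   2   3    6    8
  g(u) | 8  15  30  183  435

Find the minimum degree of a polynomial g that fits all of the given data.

Divided differences on the nodes 1, 2, 3, 6, 8:
  order 0: 8  15  30  183  435
  order 1: 7  15  51  126
  order 2: 4  9  15
  order 3: 1  1
  order 4: 0
The order-3 divided differences are all 1 (nonzero) and every higher order vanishes, so the data lies on a polynomial of degree exactly 3.

3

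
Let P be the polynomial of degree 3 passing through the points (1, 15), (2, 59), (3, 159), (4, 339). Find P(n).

P(n) = 4n^3 + 4n^2 + 4n + 3

Using the Lagrange interpolation formula with nodes 1, 2, 3, 4:
  L_0(n) = (n - 2)(n - 3)(n - 4) / -6
  L_1(n) = (n - 1)(n - 3)(n - 4) / 2
  L_2(n) = (n - 1)(n - 2)(n - 4) / -2
  L_3(n) = (n - 1)(n - 2)(n - 3) / 6
Then P(n) = 15·L_0(n) + 59·L_1(n) + 159·L_2(n) + 339·L_3(n).
Expanding and collecting terms gives P(n) = 4n^3 + 4n^2 + 4n + 3.
Check: P(3) = 159. ✓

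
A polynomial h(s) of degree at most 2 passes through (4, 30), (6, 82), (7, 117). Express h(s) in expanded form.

h(s) = 3s^2 - 4s - 2

Using the Lagrange interpolation formula with nodes 4, 6, 7:
  L_0(s) = (s - 6)(s - 7) / 6
  L_1(s) = (s - 4)(s - 7) / -2
  L_2(s) = (s - 4)(s - 6) / 3
Then h(s) = 30·L_0(s) + 82·L_1(s) + 117·L_2(s).
Expanding and collecting terms gives h(s) = 3s^2 - 4s - 2.
Check: h(4) = 30. ✓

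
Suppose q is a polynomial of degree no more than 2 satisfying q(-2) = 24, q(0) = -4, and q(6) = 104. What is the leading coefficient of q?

4

Write q(t) = at^2 + bt + c. Substituting each data point gives a linear system:
  4a - 2b + c = 24
  c = -4
  36a + 6b + c = 104
Solving the system yields a = 4, b = -6, c = -4.
So q(t) = 4t² - 6t - 4.
The leading coefficient is 4.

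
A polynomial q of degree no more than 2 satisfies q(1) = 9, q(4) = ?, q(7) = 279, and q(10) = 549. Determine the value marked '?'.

The 3 known points determine the degree-2 polynomial uniquely.
Write q(x) = ax^2 + bx + c. Substituting each data point gives a linear system:
  a + b + c = 9
  49a + 7b + c = 279
  100a + 10b + c = 549
Solving the system yields a = 5, b = 5, c = -1.
So q(x) = 5x² + 5x - 1.
Then q(4) = 99.

99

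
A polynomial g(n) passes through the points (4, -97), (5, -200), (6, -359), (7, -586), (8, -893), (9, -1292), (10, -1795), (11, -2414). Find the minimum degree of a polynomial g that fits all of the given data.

3

Forward differences of the values at n = 4, 5, 6, 7, 8, 9, 10, 11:
  g  : -97  -200  -359  -586  -893  -1292  -1795  -2414
  Δ  : -103  -159  -227  -307  -399  -503  -619
  Δ^2: -56  -68  -80  -92  -104  -116
  Δ^3: -12  -12  -12  -12  -12
  Δ^4: 0  0  0  0
  Δ^5: 0  0  0
  Δ^6: 0  0
  Δ^7: 0
The third differences are constant (-12) and nonzero, while all higher differences vanish, so the minimal degree is 3.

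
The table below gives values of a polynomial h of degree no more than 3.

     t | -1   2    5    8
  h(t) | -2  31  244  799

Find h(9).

Forward differences of the values at t = -1, 2, 5, 8:
  h  : -2  31  244  799
  Δ  : 33  213  555
  Δ^2: 180  342
  Δ^3: 162
The third differences are constant, confirming degree 3.
Interpolating (Newton forward form) and evaluating at t = 9 gives h(9) = 1088.

1088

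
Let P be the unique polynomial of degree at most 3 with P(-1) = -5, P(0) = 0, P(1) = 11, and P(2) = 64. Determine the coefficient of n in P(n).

Write P(n) = an^3 + bn^2 + cn + d. Substituting each data point gives a linear system:
  -a + b - c + d = -5
  d = 0
  a + b + c + d = 11
  8a + 4b + 2c + d = 64
Solving the system yields a = 6, b = 3, c = 2, d = 0.
So P(n) = 6n³ + 3n² + 2n.
The coefficient of n is 2.

2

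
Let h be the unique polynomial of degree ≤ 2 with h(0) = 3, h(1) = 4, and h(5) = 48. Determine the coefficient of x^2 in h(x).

2

Write h(x) = ax^2 + bx + c. Substituting each data point gives a linear system:
  c = 3
  a + b + c = 4
  25a + 5b + c = 48
Solving the system yields a = 2, b = -1, c = 3.
So h(x) = 2x^2 - x + 3.
The leading coefficient is 2.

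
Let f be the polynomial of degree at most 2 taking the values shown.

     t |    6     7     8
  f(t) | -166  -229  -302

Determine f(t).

f(t) = -5t^2 + 2t + 2

Write f(t) = at^2 + bt + c. Substituting each data point gives a linear system:
  36a + 6b + c = -166
  49a + 7b + c = -229
  64a + 8b + c = -302
Solving the system yields a = -5, b = 2, c = 2.
So f(t) = -5t^2 + 2t + 2.
Check: f(8) = -302. ✓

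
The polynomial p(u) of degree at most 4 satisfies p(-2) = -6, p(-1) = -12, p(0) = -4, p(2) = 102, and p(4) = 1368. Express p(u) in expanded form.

Using the Lagrange interpolation formula with nodes -2, -1, 0, 2, 4:
  L_0(u) = (u + 1)u(u - 2)(u - 4) / 48
  L_1(u) = (u + 2)u(u - 2)(u - 4) / -15
  L_2(u) = (u + 2)(u + 1)(u - 2)(u - 4) / 16
  L_3(u) = (u + 2)(u + 1)u(u - 4) / -48
  L_4(u) = (u + 2)(u + 1)u(u - 2) / 240
Then p(u) = -6·L_0(u) - 12·L_1(u) - 4·L_2(u) + 102·L_3(u) + 1368·L_4(u).
Expanding and collecting terms gives p(u) = 4u^4 + 6u^3 - 3u^2 + 3u - 4.
Check: p(-2) = -6. ✓

p(u) = 4u^4 + 6u^3 - 3u^2 + 3u - 4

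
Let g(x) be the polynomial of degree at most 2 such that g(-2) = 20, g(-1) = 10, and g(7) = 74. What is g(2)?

Write g(x) = ax^2 + bx + c. Substituting each data point gives a linear system:
  4a - 2b + c = 20
  a - b + c = 10
  49a + 7b + c = 74
Solving the system yields a = 2, b = -4, c = 4.
So g(x) = 2x^2 - 4x + 4.
Then g(2) = 4.

4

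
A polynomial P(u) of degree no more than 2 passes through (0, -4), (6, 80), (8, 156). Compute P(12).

Write P(u) = au^2 + bu + c. Substituting each data point gives a linear system:
  c = -4
  36a + 6b + c = 80
  64a + 8b + c = 156
Solving the system yields a = 3, b = -4, c = -4.
So P(u) = 3u^2 - 4u - 4.
Then P(12) = 380.

380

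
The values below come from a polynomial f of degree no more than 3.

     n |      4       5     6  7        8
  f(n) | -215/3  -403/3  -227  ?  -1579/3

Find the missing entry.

The 4 known points determine the degree-3 polynomial uniquely.
Write f(n) = an^3 + bn^2 + cn + d. Substituting each data point gives a linear system:
  64a + 16b + 4c + d = -215/3
  125a + 25b + 5c + d = -403/3
  216a + 36b + 6c + d = -227
  512a + 64b + 8c + d = -1579/3
Solving the system yields a = -1, b = 0, c = -5/3, d = -1.
So f(n) = -n³ - (5/3)n - 1.
Then f(7) = -1067/3.

-1067/3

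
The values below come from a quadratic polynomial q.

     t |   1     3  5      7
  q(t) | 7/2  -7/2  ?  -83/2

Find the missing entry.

-37/2

On equispaced nodes a degree-2 polynomial has vanishing third forward difference, so
  - q(1) + 3·q(3) - 3·q(5) + q(7) = 0.
Substituting the known values and solving for q(5):
  -3·q(5) = 111/2
  q(5) = -37/2.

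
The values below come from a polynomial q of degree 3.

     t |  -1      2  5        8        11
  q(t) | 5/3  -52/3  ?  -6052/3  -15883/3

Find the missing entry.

The 4 known points determine the degree-3 polynomial uniquely.
Write q(t) = at^3 + bt^2 + ct + d. Substituting each data point gives a linear system:
  -a + b - c + d = 5/3
  8a + 4b + 2c + d = -52/3
  512a + 64b + 8c + d = -6052/3
  1331a + 121b + 11c + d = -15883/3
Solving the system yields a = -4, b = -1/3, c = 6, d = 4.
So q(t) = -4t³ - (1/3)t² + 6t + 4.
Then q(5) = -1423/3.

-1423/3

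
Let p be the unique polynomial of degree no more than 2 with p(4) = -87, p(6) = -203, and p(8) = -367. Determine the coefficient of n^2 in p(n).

-6

Write p(n) = an^2 + bn + c. Substituting each data point gives a linear system:
  16a + 4b + c = -87
  36a + 6b + c = -203
  64a + 8b + c = -367
Solving the system yields a = -6, b = 2, c = 1.
So p(n) = -6n^2 + 2n + 1.
The leading coefficient is -6.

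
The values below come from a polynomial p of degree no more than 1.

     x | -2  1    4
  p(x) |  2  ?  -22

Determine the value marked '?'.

On equispaced nodes a degree-1 polynomial has vanishing second forward difference, so
  p(-2) - 2·p(1) + p(4) = 0.
Substituting the known values and solving for p(1):
  -2·p(1) = 20
  p(1) = -10.

-10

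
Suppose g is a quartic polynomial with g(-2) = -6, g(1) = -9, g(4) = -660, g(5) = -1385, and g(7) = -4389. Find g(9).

Using the Lagrange interpolation formula with nodes -2, 1, 4, 5, 7:
  L_0(n) = (n - 1)(n - 4)(n - 5)(n - 7) / 1134
  L_1(n) = (n + 2)(n - 4)(n - 5)(n - 7) / -216
  L_2(n) = (n + 2)(n - 1)(n - 5)(n - 7) / 54
  L_3(n) = (n + 2)(n - 1)(n - 4)(n - 7) / -56
  L_4(n) = (n + 2)(n - 1)(n - 4)(n - 5) / 324
Then g(n) = -6·L_0(n) - 9·L_1(n) - 660·L_2(n) - 1385·L_3(n) - 4389·L_4(n).
Expanding and collecting terms gives g(n) = -n^4 - 5n^3 - 6n^2 + 3n.
Evaluating at n = 9: g(9) = -10665.

-10665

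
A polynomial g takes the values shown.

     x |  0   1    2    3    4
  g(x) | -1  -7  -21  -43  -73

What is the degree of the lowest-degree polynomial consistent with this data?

2

Forward differences of the values at x = 0, 1, 2, 3, 4:
  g  : -1  -7  -21  -43  -73
  Δ  : -6  -14  -22  -30
  Δ^2: -8  -8  -8
  Δ^3: 0  0
  Δ^4: 0
The second differences are constant (-8) and nonzero, while all higher differences vanish, so the minimal degree is 2.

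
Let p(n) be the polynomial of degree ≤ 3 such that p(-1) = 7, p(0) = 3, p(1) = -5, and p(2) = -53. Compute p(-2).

Forward differences of the values at n = -1, 0, 1, 2:
  p  : 7  3  -5  -53
  Δ  : -4  -8  -48
  Δ^2: -4  -40
  Δ^3: -36
The third differences are constant, confirming degree 3.
Interpolating (Newton forward form) and evaluating at n = -2 gives p(-2) = 43.

43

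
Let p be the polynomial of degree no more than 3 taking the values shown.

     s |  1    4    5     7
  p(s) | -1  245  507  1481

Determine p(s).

p(s) = 5s^3 - 5s^2 + 2s - 3

Using the Lagrange interpolation formula with nodes 1, 4, 5, 7:
  L_0(s) = (s - 4)(s - 5)(s - 7) / -72
  L_1(s) = (s - 1)(s - 5)(s - 7) / 9
  L_2(s) = (s - 1)(s - 4)(s - 7) / -8
  L_3(s) = (s - 1)(s - 4)(s - 5) / 36
Then p(s) = -1·L_0(s) + 245·L_1(s) + 507·L_2(s) + 1481·L_3(s).
Expanding and collecting terms gives p(s) = 5s^3 - 5s^2 + 2s - 3.
Check: p(1) = -1. ✓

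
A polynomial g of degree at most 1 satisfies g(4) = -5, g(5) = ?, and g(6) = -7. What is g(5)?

On equispaced nodes a degree-1 polynomial has vanishing second forward difference, so
  g(4) - 2·g(5) + g(6) = 0.
Substituting the known values and solving for g(5):
  -2·g(5) = 12
  g(5) = -6.

-6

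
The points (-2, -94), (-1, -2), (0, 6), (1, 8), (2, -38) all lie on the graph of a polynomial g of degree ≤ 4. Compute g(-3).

Forward differences of the values at n = -2, -1, 0, 1, 2:
  g  : -94  -2  6  8  -38
  Δ  : 92  8  2  -46
  Δ^2: -84  -6  -48
  Δ^3: 78  -42
  Δ^4: -120
The fourth differences are constant, confirming degree 4.
Interpolating (Newton forward form) and evaluating at n = -3 gives g(-3) = -468.

-468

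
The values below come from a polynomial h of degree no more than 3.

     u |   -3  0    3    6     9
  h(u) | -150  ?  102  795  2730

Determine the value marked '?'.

3

On equispaced nodes a degree-3 polynomial has vanishing fourth forward difference, so
  h(-3) - 4·h(0) + 6·h(3) - 4·h(6) + h(9) = 0.
Substituting the known values and solving for h(0):
  -4·h(0) = -12
  h(0) = 3.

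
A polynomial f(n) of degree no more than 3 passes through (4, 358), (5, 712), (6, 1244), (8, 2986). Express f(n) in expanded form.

Write f(n) = an^3 + bn^2 + cn + d. Substituting each data point gives a linear system:
  64a + 16b + 4c + d = 358
  125a + 25b + 5c + d = 712
  216a + 36b + 6c + d = 1244
  512a + 64b + 8c + d = 2986
Solving the system yields a = 6, b = -1, c = -3, d = 2.
So f(n) = 6n³ - n² - 3n + 2.
Check: f(4) = 358. ✓

f(n) = 6n^3 - n^2 - 3n + 2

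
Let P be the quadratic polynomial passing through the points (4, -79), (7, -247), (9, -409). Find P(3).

Write P(s) = as^2 + bs + c. Substituting each data point gives a linear system:
  16a + 4b + c = -79
  49a + 7b + c = -247
  81a + 9b + c = -409
Solving the system yields a = -5, b = -1, c = 5.
So P(s) = -5s² - s + 5.
Then P(3) = -43.

-43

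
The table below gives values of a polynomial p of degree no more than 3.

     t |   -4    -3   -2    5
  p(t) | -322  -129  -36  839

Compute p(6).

1428

Write p(t) = at^3 + bt^2 + ct + d. Substituting each data point gives a linear system:
  -64a + 16b - 4c + d = -322
  -27a + 9b - 3c + d = -129
  -8a + 4b - 2c + d = -36
  125a + 25b + 5c + d = 839
Solving the system yields a = 6, b = 4, c = -1, d = -6.
So p(t) = 6t^3 + 4t^2 - t - 6.
Then p(6) = 1428.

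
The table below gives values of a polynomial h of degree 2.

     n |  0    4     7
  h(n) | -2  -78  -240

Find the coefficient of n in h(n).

1

Write h(n) = an^2 + bn + c. Substituting each data point gives a linear system:
  c = -2
  16a + 4b + c = -78
  49a + 7b + c = -240
Solving the system yields a = -5, b = 1, c = -2.
So h(n) = -5n^2 + n - 2.
The coefficient of n is 1.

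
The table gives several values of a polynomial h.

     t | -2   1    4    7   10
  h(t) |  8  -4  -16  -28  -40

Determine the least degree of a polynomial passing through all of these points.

Forward differences of the values at t = -2, 1, 4, 7, 10:
  h  : 8  -4  -16  -28  -40
  Δ  : -12  -12  -12  -12
  Δ^2: 0  0  0
  Δ^3: 0  0
  Δ^4: 0
The first differences are constant (-12) and nonzero, while all higher differences vanish, so the minimal degree is 1.

1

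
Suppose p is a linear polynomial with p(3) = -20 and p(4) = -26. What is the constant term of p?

-2

Write p(x) = ax + b. Substituting each data point gives a linear system:
  3a + b = -20
  4a + b = -26
Solving the system yields a = -6, b = -2.
So p(x) = -6x - 2.
The constant term is -2.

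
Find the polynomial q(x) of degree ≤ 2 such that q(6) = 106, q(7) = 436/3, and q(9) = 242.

q(x) = 3x^2 + (1/3)x - 4

Write q(x) = ax^2 + bx + c. Substituting each data point gives a linear system:
  36a + 6b + c = 106
  49a + 7b + c = 436/3
  81a + 9b + c = 242
Solving the system yields a = 3, b = 1/3, c = -4.
So q(x) = 3x^2 + (1/3)x - 4.
Check: q(9) = 242. ✓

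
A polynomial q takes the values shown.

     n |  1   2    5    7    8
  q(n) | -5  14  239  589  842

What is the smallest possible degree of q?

Divided differences on the nodes 1, 2, 5, 7, 8:
  order 0: -5  14  239  589  842
  order 1: 19  75  175  253
  order 2: 14  20  26
  order 3: 1  1
  order 4: 0
The order-3 divided differences are all 1 (nonzero) and every higher order vanishes, so the data lies on a polynomial of degree exactly 3.

3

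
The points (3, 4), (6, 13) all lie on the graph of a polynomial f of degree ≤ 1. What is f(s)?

Write f(s) = as + b. Substituting each data point gives a linear system:
  3a + b = 4
  6a + b = 13
Solving the system yields a = 3, b = -5.
So f(s) = 3s - 5.
Check: f(6) = 13. ✓

f(s) = 3s - 5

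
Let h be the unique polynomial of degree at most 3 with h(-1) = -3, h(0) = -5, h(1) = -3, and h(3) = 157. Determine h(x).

h(x) = 6x^3 + 2x^2 - 6x - 5

Write h(x) = ax^3 + bx^2 + cx + d. Substituting each data point gives a linear system:
  -a + b - c + d = -3
  d = -5
  a + b + c + d = -3
  27a + 9b + 3c + d = 157
Solving the system yields a = 6, b = 2, c = -6, d = -5.
So h(x) = 6x^3 + 2x^2 - 6x - 5.
Check: h(3) = 157. ✓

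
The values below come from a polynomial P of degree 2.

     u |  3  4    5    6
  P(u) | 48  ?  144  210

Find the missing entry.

90

The 3 known points determine the degree-2 polynomial uniquely.
Write P(u) = au^2 + bu + c. Substituting each data point gives a linear system:
  9a + 3b + c = 48
  25a + 5b + c = 144
  36a + 6b + c = 210
Solving the system yields a = 6, b = 0, c = -6.
So P(u) = 6u² - 6.
Then P(4) = 90.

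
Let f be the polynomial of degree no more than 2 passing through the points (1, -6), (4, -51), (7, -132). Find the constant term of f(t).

1

Write f(t) = at^2 + bt + c. Substituting each data point gives a linear system:
  a + b + c = -6
  16a + 4b + c = -51
  49a + 7b + c = -132
Solving the system yields a = -2, b = -5, c = 1.
So f(t) = -2t^2 - 5t + 1.
The constant term is 1.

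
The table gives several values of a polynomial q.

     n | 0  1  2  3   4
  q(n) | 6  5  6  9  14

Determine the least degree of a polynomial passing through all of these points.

Forward differences of the values at n = 0, 1, 2, 3, 4:
  q  : 6  5  6  9  14
  Δ  : -1  1  3  5
  Δ^2: 2  2  2
  Δ^3: 0  0
  Δ^4: 0
The second differences are constant (2) and nonzero, while all higher differences vanish, so the minimal degree is 2.

2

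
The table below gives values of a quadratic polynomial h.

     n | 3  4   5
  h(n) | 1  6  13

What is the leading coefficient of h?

Write h(n) = an^2 + bn + c. Substituting each data point gives a linear system:
  9a + 3b + c = 1
  16a + 4b + c = 6
  25a + 5b + c = 13
Solving the system yields a = 1, b = -2, c = -2.
So h(n) = n^2 - 2n - 2.
The leading coefficient is 1.

1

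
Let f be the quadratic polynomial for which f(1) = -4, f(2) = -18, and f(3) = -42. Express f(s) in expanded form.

Write f(s) = as^2 + bs + c. Substituting each data point gives a linear system:
  a + b + c = -4
  4a + 2b + c = -18
  9a + 3b + c = -42
Solving the system yields a = -5, b = 1, c = 0.
So f(s) = -5s^2 + s.
Check: f(1) = -4. ✓

f(s) = -5s^2 + s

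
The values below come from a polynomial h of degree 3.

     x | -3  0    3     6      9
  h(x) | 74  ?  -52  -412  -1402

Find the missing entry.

On equispaced nodes a degree-3 polynomial has vanishing fourth forward difference, so
  h(-3) - 4·h(0) + 6·h(3) - 4·h(6) + h(9) = 0.
Substituting the known values and solving for h(0):
  -4·h(0) = -8
  h(0) = 2.

2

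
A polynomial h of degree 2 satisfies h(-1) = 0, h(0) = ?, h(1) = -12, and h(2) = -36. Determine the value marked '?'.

On equispaced nodes a degree-2 polynomial has vanishing third forward difference, so
  - h(-1) + 3·h(0) - 3·h(1) + h(2) = 0.
Substituting the known values and solving for h(0):
  3·h(0) = 0
  h(0) = 0.

0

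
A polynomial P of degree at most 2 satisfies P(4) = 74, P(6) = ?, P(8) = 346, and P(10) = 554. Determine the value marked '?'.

The 3 known points determine the degree-2 polynomial uniquely.
Write P(x) = ax^2 + bx + c. Substituting each data point gives a linear system:
  16a + 4b + c = 74
  64a + 8b + c = 346
  100a + 10b + c = 554
Solving the system yields a = 6, b = -4, c = -6.
So P(x) = 6x² - 4x - 6.
Then P(6) = 186.

186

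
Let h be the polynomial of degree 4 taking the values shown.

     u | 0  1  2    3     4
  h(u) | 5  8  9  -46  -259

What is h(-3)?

-196

Write h(u) = au^4 + bu^3 + cu^2 + du + e. Substituting each data point gives a linear system:
  e = 5
  a + b + c + d + e = 8
  16a + 8b + 4c + 2d + e = 9
  81a + 27b + 9c + 3d + e = -46
  256a + 64b + 16c + 4d + e = -259
Solving the system yields a = -2, b = 3, c = 4, d = -2, e = 5.
So h(u) = -2u⁴ + 3u³ + 4u² - 2u + 5.
Then h(-3) = -196.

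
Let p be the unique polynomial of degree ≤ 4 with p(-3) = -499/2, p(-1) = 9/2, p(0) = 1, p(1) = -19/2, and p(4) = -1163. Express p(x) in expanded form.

p(x) = -4x^4 - 2x^3 + (1/2)x^2 - 5x + 1

Using the Lagrange interpolation formula with nodes -3, -1, 0, 1, 4:
  L_0(x) = (x + 1)x(x - 1)(x - 4) / 168
  L_1(x) = (x + 3)x(x - 1)(x - 4) / -20
  L_2(x) = (x + 3)(x + 1)(x - 1)(x - 4) / 12
  L_3(x) = (x + 3)(x + 1)x(x - 4) / -24
  L_4(x) = (x + 3)(x + 1)x(x - 1) / 420
Then p(x) = -499/2·L_0(x) + 9/2·L_1(x) + 1·L_2(x) - 19/2·L_3(x) - 1163·L_4(x).
Expanding and collecting terms gives p(x) = -4x^4 - 2x^3 + (1/2)x^2 - 5x + 1.
Check: p(1) = -19/2. ✓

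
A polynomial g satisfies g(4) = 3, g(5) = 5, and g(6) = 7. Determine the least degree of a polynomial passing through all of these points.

Forward differences of the values at t = 4, 5, 6:
  g  : 3  5  7
  Δ  : 2  2
  Δ^2: 0
The first differences are constant (2) and nonzero, while all higher differences vanish, so the minimal degree is 1.

1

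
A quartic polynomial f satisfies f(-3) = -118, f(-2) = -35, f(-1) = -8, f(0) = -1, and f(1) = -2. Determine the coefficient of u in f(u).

Write f(u) = au^4 + bu^3 + cu^2 + du + e. Substituting each data point gives a linear system:
  81a - 27b + 9c - 3d + e = -118
  16a - 8b + 4c - 2d + e = -35
  a - b + c - d + e = -8
  e = -1
  a + b + c + d + e = -2
Solving the system yields a = -1, b = 0, c = -3, d = 3, e = -1.
So f(u) = -u^4 - 3u^2 + 3u - 1.
The coefficient of u is 3.

3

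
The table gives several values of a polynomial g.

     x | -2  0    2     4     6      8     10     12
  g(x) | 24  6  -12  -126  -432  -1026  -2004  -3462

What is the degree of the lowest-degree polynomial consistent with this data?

3

Forward differences of the values at x = -2, 0, 2, 4, 6, 8, 10, 12:
  g  : 24  6  -12  -126  -432  -1026  -2004  -3462
  Δ  : -18  -18  -114  -306  -594  -978  -1458
  Δ^2: 0  -96  -192  -288  -384  -480
  Δ^3: -96  -96  -96  -96  -96
  Δ^4: 0  0  0  0
  Δ^5: 0  0  0
  Δ^6: 0  0
  Δ^7: 0
The third differences are constant (-96) and nonzero, while all higher differences vanish, so the minimal degree is 3.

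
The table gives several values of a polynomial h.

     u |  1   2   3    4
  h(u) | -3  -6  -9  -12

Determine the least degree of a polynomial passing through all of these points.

Forward differences of the values at u = 1, 2, 3, 4:
  h  : -3  -6  -9  -12
  Δ  : -3  -3  -3
  Δ^2: 0  0
  Δ^3: 0
The first differences are constant (-3) and nonzero, while all higher differences vanish, so the minimal degree is 1.

1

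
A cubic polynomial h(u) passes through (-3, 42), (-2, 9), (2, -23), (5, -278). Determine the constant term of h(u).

Write h(u) = au^3 + bu^2 + cu + d. Substituting each data point gives a linear system:
  -27a + 9b - 3c + d = 42
  -8a + 4b - 2c + d = 9
  8a + 4b + 2c + d = -23
  125a + 25b + 5c + d = -278
Solving the system yields a = -2, b = -1, c = 0, d = -3.
So h(u) = -2u^3 - u^2 - 3.
The constant term is -3.

-3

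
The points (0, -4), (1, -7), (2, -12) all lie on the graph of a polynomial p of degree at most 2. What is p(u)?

p(u) = -u^2 - 2u - 4

Write p(u) = au^2 + bu + c. Substituting each data point gives a linear system:
  c = -4
  a + b + c = -7
  4a + 2b + c = -12
Solving the system yields a = -1, b = -2, c = -4.
So p(u) = -u² - 2u - 4.
Check: p(2) = -12. ✓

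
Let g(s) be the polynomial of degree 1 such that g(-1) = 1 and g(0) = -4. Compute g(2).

Write g(s) = as + b. Substituting each data point gives a linear system:
  -a + b = 1
  b = -4
Solving the system yields a = -5, b = -4.
So g(s) = -5s - 4.
Then g(2) = -14.

-14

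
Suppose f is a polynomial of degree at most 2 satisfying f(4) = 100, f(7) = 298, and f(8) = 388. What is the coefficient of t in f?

0

Write f(t) = at^2 + bt + c. Substituting each data point gives a linear system:
  16a + 4b + c = 100
  49a + 7b + c = 298
  64a + 8b + c = 388
Solving the system yields a = 6, b = 0, c = 4.
So f(t) = 6t^2 + 4.
The coefficient of t is 0.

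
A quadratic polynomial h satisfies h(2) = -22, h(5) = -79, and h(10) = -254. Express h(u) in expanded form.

Using the Lagrange interpolation formula with nodes 2, 5, 10:
  L_0(u) = (u - 5)(u - 10) / 24
  L_1(u) = (u - 2)(u - 10) / -15
  L_2(u) = (u - 2)(u - 5) / 40
Then h(u) = -22·L_0(u) - 79·L_1(u) - 254·L_2(u).
Expanding and collecting terms gives h(u) = -2u² - 5u - 4.
Check: h(10) = -254. ✓

h(u) = -2u^2 - 5u - 4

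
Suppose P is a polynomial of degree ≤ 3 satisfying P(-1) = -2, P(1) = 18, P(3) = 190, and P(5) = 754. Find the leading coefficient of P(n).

5

Write P(n) = an^3 + bn^2 + cn + d. Substituting each data point gives a linear system:
  -a + b - c + d = -2
  a + b + c + d = 18
  27a + 9b + 3c + d = 190
  125a + 25b + 5c + d = 754
Solving the system yields a = 5, b = 4, c = 5, d = 4.
So P(n) = 5n^3 + 4n^2 + 5n + 4.
The leading coefficient is 5.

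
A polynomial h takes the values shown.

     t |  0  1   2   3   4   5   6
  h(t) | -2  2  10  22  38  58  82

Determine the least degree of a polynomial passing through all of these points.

2

Forward differences of the values at t = 0, 1, 2, 3, 4, 5, 6:
  h  : -2  2  10  22  38  58  82
  Δ  : 4  8  12  16  20  24
  Δ^2: 4  4  4  4  4
  Δ^3: 0  0  0  0
  Δ^4: 0  0  0
  Δ^5: 0  0
  Δ^6: 0
The second differences are constant (4) and nonzero, while all higher differences vanish, so the minimal degree is 2.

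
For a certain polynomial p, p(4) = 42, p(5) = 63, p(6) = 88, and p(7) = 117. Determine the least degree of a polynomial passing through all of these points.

2

Forward differences of the values at x = 4, 5, 6, 7:
  p  : 42  63  88  117
  Δ  : 21  25  29
  Δ^2: 4  4
  Δ^3: 0
The second differences are constant (4) and nonzero, while all higher differences vanish, so the minimal degree is 2.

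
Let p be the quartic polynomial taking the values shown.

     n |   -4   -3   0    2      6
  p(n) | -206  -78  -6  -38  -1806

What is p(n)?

p(n) = -n^4 - 2n^3 - 3n^2 + 6n - 6

Write p(n) = an^4 + bn^3 + cn^2 + dn + e. Substituting each data point gives a linear system:
  256a - 64b + 16c - 4d + e = -206
  81a - 27b + 9c - 3d + e = -78
  e = -6
  16a + 8b + 4c + 2d + e = -38
  1296a + 216b + 36c + 6d + e = -1806
Solving the system yields a = -1, b = -2, c = -3, d = 6, e = -6.
So p(n) = -n^4 - 2n^3 - 3n^2 + 6n - 6.
Check: p(2) = -38. ✓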